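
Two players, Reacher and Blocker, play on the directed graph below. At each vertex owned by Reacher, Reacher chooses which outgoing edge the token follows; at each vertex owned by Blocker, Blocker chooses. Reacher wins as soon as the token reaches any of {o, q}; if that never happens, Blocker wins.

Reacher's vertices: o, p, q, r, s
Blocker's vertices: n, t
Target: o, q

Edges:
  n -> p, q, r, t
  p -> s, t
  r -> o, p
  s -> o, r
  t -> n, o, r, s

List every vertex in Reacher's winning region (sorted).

o, p, q, r, s

A0 = {o, q}
A1: add {r, s} — r (Reacher) has r→o; s (Reacher) has s→o.
A2: add {p} — p (Reacher) has p→s.
A3 = A2; e.g. n (Blocker) can still go to t. Fixed point.
Reacher's winning region = {o, p, q, r, s}.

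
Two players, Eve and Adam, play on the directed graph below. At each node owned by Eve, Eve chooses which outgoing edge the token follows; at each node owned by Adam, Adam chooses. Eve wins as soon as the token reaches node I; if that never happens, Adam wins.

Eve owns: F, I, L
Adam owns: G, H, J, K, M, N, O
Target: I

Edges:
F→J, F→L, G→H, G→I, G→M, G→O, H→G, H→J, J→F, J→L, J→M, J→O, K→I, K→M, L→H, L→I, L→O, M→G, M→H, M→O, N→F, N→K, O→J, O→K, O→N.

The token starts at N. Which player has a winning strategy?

A0 = {I}
A1: add {L} — L (Eve) has L→I.
A2: add {F} — F (Eve) has F→L.
A3 = A2; e.g. G (Adam) can still go to H. Fixed point.
N never enters the attractor, so Adam can avoid the target forever.

Adam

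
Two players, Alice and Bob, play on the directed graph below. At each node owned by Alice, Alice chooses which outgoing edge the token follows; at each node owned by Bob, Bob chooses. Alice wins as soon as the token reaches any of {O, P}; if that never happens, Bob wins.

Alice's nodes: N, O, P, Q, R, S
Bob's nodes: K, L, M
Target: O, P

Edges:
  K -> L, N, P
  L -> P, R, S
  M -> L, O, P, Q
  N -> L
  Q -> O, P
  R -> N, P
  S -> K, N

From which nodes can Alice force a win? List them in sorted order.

A0 = {O, P}
A1: add {Q, R} — Q (Alice) has Q→O; R (Alice) has R→P.
A2 = A1; e.g. K (Bob) can still go to L. Fixed point.
Alice's winning region = {O, P, Q, R}.

O, P, Q, R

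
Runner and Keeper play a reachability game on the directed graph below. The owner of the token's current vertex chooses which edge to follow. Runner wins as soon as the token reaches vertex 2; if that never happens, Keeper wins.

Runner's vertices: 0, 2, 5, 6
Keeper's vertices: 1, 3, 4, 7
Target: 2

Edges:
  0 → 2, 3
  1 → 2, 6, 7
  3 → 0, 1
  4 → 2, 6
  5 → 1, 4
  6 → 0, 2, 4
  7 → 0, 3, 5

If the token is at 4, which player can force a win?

Runner

A0 = {2}
A1: add {0, 6} — 0 (Runner) has 0→2; 6 (Runner) has 6→2.
A2: add {4} — 4 (Keeper): all of {2, 6} already in.
4 ∈ A2, so Runner can force the target.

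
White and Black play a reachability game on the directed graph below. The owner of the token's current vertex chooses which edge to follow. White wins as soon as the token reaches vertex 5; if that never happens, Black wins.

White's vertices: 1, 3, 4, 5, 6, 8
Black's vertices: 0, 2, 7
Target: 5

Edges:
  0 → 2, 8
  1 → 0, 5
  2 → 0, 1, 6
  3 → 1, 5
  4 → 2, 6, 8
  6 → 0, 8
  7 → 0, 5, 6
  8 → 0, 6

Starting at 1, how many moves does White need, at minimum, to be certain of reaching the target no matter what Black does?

A0 = {5}
A1: add {1, 3} — 1 (White) has 1→5; 3 (White) has 3→5.
A2 = A1; e.g. 0 (Black) can still go to 2. Fixed point.
1 enters the attractor at level 1, so White can force the target in 1 move from there.

1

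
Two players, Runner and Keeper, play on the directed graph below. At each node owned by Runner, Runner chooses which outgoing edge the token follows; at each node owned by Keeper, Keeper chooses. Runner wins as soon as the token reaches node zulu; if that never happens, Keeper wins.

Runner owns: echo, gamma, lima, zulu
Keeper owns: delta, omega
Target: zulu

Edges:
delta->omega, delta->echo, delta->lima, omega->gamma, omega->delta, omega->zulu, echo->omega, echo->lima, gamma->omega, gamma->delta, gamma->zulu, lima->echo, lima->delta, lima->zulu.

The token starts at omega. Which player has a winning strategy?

Keeper

A0 = {zulu}
A1: add {gamma, lima} — gamma (Runner) has gamma→zulu; lima (Runner) has lima→zulu.
A2: add {echo} — echo (Runner) has echo→lima.
A3 = A2; e.g. omega (Keeper) can still go to delta. Fixed point.
omega never enters the attractor, so Keeper can avoid the target forever.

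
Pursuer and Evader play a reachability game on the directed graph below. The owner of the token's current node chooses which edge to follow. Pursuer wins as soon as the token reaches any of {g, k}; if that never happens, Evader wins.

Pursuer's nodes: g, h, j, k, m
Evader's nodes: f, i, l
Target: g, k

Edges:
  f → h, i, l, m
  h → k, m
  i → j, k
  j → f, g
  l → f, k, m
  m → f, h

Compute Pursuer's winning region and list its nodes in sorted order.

A0 = {g, k}
A1: add {h, j} — h (Pursuer) has h→k; j (Pursuer) has j→g.
A2: add {i, m} — i (Evader): all of {j, k} already in; m (Pursuer) has m→h.
A3 = A2; e.g. f (Evader) can still go to l. Fixed point.
Pursuer's winning region = {g, h, i, j, k, m}.

g, h, i, j, k, m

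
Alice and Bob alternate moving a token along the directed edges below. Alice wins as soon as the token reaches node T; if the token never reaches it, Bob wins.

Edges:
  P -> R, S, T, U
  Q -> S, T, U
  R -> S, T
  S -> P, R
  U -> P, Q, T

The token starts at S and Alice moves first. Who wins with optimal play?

Track states (vertex, player-to-move).
A0 = {(T,Alice), (T,Bob)}
A1: add {(P,Alice), (Q,Alice), (R,Alice), (U,Alice)}.
A2: add {(S,Bob), (U,Bob)}.
A3 = A2; e.g. (P,Bob) stays out. (S,Alice) never enters ⇒ Bob avoids the target.

Bob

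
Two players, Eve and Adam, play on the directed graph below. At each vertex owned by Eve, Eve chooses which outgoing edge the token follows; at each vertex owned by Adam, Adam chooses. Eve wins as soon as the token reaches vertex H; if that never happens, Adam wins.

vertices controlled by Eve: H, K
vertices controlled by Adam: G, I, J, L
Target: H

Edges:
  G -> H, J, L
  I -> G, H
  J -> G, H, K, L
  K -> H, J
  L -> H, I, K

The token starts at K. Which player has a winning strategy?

Eve

A0 = {H}
A1: add {K} — K (Eve) has K→H.
A2 = A1; e.g. G (Adam) can still go to J. Fixed point.
K ∈ A1, so Eve can force the target.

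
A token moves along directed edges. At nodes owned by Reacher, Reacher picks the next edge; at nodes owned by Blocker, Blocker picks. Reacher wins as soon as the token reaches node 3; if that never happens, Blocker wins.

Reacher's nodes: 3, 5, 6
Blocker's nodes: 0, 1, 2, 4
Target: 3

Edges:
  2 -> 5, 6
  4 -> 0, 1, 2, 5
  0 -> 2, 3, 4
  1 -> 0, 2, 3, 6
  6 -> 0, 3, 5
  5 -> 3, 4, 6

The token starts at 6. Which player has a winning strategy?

Reacher

A0 = {3}
A1: add {5, 6} — 5 (Reacher) has 5→3; 6 (Reacher) has 6→3.
6 ∈ A1, so Reacher can force the target.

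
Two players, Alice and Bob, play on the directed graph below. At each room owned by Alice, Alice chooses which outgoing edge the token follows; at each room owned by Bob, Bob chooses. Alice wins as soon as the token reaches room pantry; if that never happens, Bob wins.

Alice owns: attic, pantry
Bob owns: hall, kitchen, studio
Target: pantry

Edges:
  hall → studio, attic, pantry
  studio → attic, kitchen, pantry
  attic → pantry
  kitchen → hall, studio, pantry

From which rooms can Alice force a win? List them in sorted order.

A0 = {pantry}
A1: add {attic} — attic (Alice) has attic→pantry.
A2 = A1; e.g. hall (Bob) can still go to studio. Fixed point.
Alice's winning region = {attic, pantry}.

attic, pantry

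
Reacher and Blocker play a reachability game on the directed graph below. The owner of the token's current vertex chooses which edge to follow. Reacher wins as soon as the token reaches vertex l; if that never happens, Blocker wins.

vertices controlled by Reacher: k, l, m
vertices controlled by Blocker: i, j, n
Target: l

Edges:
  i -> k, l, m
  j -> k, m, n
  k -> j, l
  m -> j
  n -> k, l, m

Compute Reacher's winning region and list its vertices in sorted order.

A0 = {l}
A1: add {k} — k (Reacher) has k→l.
A2 = A1; e.g. i (Blocker) can still go to m. Fixed point.
Reacher's winning region = {k, l}.

k, l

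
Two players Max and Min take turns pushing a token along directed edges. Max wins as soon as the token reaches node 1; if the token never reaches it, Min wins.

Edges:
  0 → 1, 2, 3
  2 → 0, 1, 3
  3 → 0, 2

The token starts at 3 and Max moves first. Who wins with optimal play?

Min

Track states (vertex, player-to-move).
A0 = {(1,Max), (1,Min)}
A1: add {(0,Max), (2,Max)}.
A2: add {(3,Min)}.
A3 = A2; e.g. (0,Min) stays out. (3,Max) never enters ⇒ Min avoids the target.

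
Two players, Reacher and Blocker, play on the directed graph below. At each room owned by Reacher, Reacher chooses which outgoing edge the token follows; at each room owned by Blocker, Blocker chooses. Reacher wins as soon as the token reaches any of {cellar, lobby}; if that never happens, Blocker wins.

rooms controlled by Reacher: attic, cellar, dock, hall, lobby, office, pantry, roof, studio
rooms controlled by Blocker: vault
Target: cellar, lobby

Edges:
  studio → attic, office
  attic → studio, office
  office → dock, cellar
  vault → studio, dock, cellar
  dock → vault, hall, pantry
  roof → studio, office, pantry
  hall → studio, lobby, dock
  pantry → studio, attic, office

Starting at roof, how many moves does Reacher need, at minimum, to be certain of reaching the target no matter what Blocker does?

A0 = {cellar, lobby}
A1: add {hall, office} — office (Reacher) has office→cellar; hall (Reacher) has hall→lobby.
A2: add {attic, dock, pantry, roof, studio} — studio (Reacher) has studio→office; attic (Reacher) has attic→office; dock (Reacher) has dock→hall; roof (Reacher) has roof→office; pantry (Reacher) has pantry→office.
roof enters the attractor at level 2, so Reacher can force the target in 2 moves from there.

2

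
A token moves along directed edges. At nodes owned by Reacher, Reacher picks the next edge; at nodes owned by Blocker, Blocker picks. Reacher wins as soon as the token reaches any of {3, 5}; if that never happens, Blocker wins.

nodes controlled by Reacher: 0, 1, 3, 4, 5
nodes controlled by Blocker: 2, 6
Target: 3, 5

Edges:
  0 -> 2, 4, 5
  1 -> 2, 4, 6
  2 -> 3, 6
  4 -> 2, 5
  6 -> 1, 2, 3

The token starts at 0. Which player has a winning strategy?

A0 = {3, 5}
A1: add {0, 4} — 0 (Reacher) has 0→5; 4 (Reacher) has 4→5.
0 ∈ A1, so Reacher can force the target.

Reacher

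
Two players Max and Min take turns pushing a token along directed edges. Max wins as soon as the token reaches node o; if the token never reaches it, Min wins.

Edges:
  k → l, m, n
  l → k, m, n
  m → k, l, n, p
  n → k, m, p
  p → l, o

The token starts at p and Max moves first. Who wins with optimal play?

Max

Track states (vertex, player-to-move).
A0 = {(o,Max), (o,Min)}
A1: add {(p,Max)}.
(p,Max) ∈ A1 ⇒ Max forces the target.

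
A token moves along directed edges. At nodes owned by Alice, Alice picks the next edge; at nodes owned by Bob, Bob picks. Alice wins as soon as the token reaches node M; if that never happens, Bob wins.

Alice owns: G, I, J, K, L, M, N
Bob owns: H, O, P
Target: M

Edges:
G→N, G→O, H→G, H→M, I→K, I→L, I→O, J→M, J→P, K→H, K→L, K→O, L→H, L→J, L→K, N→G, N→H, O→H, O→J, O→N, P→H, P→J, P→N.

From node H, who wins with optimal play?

A0 = {M}
A1: add {J} — J (Alice) has J→M.
A2: add {L} — L (Alice) has L→J.
A3: add {I, K} — I (Alice) has I→L; K (Alice) has K→L.
A4 = A3; e.g. G (Alice) has no edge into A3. Fixed point.
H never enters the attractor, so Bob can avoid the target forever.

Bob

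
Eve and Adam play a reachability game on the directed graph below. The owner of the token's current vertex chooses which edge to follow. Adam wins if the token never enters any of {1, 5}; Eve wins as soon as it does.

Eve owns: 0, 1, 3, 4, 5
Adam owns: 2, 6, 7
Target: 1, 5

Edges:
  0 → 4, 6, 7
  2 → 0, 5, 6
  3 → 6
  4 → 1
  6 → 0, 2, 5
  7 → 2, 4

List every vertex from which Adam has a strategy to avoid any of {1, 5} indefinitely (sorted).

A0 = {1, 5}
A1: add {4} — 4 (Eve) has 4→1.
A2: add {0} — 0 (Eve) has 0→4.
A3 = A2; e.g. 2 (Adam) can still go to 6. Fixed point.
Eve's attractor = {0, 1, 4, 5}; Adam avoids the target exactly from the complement.

2, 3, 6, 7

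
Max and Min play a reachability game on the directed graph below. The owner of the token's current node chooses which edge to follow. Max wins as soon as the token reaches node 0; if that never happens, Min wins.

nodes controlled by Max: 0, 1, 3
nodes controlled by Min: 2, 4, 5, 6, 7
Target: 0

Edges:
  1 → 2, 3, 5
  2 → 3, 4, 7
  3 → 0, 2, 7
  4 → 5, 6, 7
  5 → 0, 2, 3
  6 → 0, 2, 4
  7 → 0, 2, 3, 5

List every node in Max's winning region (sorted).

0, 1, 3

A0 = {0}
A1: add {3} — 3 (Max) has 3→0.
A2: add {1} — 1 (Max) has 1→3.
A3 = A2; e.g. 2 (Min) can still go to 4. Fixed point.
Max's winning region = {0, 1, 3}.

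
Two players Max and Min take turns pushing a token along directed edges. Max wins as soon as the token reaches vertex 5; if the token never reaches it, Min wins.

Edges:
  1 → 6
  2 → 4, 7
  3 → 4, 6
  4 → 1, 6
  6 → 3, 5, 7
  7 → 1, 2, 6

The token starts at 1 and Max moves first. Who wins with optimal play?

Min

Track states (vertex, player-to-move).
A0 = {(5,Max), (5,Min)}
A1: add {(6,Max)}.
A2: add {(1,Min)}.
A3: add {(4,Max), (7,Max)}.
A4: add {(2,Min), (3,Min)}.
A5 = A4; e.g. (1,Max) stays out. (1,Max) never enters ⇒ Min avoids the target.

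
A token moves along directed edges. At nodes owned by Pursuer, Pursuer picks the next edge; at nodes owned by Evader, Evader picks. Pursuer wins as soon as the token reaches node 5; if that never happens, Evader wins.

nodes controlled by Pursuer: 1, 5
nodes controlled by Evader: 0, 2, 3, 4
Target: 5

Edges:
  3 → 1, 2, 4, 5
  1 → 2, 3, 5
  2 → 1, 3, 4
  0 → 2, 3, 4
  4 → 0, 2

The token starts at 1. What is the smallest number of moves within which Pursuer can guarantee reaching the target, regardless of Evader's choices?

A0 = {5}
A1: add {1} — 1 (Pursuer) has 1→5.
A2 = A1; e.g. 0 (Evader) can still go to 2. Fixed point.
1 enters the attractor at level 1, so Pursuer can force the target in 1 move from there.

1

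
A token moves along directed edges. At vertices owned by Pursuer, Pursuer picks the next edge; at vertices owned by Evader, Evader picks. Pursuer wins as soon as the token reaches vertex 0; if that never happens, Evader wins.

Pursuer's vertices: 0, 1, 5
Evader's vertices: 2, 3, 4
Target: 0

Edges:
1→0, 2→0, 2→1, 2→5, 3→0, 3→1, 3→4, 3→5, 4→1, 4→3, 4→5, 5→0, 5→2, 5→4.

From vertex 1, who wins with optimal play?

Pursuer

A0 = {0}
A1: add {1, 5} — 1 (Pursuer) has 1→0; 5 (Pursuer) has 5→0.
1 ∈ A1, so Pursuer can force the target.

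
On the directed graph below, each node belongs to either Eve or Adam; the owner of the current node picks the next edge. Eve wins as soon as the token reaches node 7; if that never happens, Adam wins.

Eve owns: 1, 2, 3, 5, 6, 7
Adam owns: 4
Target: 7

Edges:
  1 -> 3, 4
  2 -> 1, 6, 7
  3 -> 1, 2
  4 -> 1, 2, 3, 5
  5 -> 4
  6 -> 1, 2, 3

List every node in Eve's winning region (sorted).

1, 2, 3, 6, 7

A0 = {7}
A1: add {2} — 2 (Eve) has 2→7.
A2: add {3, 6} — 3 (Eve) has 3→2; 6 (Eve) has 6→2.
A3: add {1} — 1 (Eve) has 1→3.
A4 = A3; e.g. 4 (Adam) can still go to 5. Fixed point.
Eve's winning region = {1, 2, 3, 6, 7}.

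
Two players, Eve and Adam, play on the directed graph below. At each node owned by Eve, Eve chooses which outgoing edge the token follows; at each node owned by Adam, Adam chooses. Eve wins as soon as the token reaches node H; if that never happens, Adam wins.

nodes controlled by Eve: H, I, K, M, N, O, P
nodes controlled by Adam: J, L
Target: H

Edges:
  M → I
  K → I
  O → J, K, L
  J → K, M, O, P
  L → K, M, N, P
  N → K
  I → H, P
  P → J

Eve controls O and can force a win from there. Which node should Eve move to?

K

A0 = {H}
A1: add {I} — I (Eve) has I→H.
A2: add {K, M} — K (Eve) has K→I; M (Eve) has M→I.
A3: add {N, O} — N (Eve) has N→K; O (Eve) has O→K.
A4 = A3; e.g. J (Adam) can still go to P. Fixed point.
From O, successor K is in the attractor (rank 2); the other successors J, L are not.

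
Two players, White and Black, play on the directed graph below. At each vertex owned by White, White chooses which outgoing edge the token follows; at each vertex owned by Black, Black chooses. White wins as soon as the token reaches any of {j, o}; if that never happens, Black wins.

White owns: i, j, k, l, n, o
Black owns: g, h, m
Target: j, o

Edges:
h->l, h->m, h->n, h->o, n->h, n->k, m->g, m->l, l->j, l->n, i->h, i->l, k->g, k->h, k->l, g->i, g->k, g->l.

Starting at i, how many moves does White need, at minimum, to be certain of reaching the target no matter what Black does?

A0 = {j, o}
A1: add {l} — l (White) has l→j.
A2: add {i, k} — i (White) has i→l; k (White) has k→l.
i enters the attractor at level 2, so White can force the target in 2 moves from there.

2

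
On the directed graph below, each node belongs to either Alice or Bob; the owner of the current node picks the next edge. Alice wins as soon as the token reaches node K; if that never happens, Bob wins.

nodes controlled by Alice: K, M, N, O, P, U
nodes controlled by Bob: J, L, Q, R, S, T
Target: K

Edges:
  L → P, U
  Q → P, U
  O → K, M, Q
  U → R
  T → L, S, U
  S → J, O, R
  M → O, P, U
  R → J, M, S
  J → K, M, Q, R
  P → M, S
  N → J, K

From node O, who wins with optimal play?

Alice

A0 = {K}
A1: add {N, O} — N (Alice) has N→K; O (Alice) has O→K.
O ∈ A1, so Alice can force the target.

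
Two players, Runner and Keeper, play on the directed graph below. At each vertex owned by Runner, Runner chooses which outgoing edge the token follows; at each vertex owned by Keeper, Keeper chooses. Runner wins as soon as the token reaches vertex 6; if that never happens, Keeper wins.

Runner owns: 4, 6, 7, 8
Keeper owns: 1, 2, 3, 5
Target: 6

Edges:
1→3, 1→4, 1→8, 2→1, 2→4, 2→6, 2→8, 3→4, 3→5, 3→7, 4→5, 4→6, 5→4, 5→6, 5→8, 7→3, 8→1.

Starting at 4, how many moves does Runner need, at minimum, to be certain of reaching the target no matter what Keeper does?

A0 = {6}
A1: add {4} — 4 (Runner) has 4→6.
A2 = A1; e.g. 1 (Keeper) can still go to 3. Fixed point.
4 enters the attractor at level 1, so Runner can force the target in 1 move from there.

1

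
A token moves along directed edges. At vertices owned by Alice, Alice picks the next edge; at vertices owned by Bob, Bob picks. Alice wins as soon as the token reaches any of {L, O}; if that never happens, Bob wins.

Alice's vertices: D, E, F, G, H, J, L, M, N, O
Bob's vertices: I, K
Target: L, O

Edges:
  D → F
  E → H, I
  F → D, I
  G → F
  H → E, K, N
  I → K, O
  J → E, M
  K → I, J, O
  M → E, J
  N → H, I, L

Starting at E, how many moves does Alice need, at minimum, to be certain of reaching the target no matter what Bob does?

3

A0 = {L, O}
A1: add {N} — N (Alice) has N→L.
A2: add {H} — H (Alice) has H→N.
A3: add {E} — E (Alice) has E→H.
E enters the attractor at level 3, so Alice can force the target in 3 moves from there.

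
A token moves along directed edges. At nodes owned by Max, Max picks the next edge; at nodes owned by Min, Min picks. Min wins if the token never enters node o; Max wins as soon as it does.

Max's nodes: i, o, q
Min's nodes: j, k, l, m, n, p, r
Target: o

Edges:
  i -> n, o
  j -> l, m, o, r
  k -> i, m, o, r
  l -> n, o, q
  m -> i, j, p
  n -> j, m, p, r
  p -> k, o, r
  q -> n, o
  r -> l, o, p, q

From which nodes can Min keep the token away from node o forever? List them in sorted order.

A0 = {o}
A1: add {i, q} — i (Max) has i→o; q (Max) has q→o.
A2 = A1; e.g. j (Min) can still go to l. Fixed point.
Max's attractor = {i, o, q}; Min avoids the target exactly from the complement.

j, k, l, m, n, p, r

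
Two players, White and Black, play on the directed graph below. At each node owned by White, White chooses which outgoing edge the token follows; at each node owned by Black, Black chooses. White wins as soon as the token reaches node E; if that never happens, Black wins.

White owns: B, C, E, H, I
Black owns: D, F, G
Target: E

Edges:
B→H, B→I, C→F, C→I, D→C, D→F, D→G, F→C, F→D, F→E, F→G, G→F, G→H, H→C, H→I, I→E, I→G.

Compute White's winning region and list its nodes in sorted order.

A0 = {E}
A1: add {I} — I (White) has I→E.
A2: add {B, C, H} — B (White) has B→I; C (White) has C→I; H (White) has H→I.
A3 = A2; e.g. D (Black) can still go to F. Fixed point.
White's winning region = {B, C, E, H, I}.

B, C, E, H, I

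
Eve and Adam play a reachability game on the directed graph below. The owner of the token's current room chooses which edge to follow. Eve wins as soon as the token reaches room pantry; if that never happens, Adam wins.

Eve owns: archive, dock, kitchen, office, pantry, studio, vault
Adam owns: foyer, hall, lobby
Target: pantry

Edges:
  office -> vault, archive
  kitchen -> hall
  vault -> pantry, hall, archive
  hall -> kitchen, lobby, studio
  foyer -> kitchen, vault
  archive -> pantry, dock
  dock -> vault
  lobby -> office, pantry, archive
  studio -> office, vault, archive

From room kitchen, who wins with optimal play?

Adam

A0 = {pantry}
A1: add {archive, vault} — vault (Eve) has vault→pantry; archive (Eve) has archive→pantry.
A2: add {dock, office, studio} — office (Eve) has office→vault; dock (Eve) has dock→vault; studio (Eve) has studio→vault.
A3: add {lobby} — lobby (Adam): all of {office, pantry, archive} already in.
A4 = A3; e.g. kitchen (Eve) has no edge into A3. Fixed point.
kitchen never enters the attractor, so Adam can avoid the target forever.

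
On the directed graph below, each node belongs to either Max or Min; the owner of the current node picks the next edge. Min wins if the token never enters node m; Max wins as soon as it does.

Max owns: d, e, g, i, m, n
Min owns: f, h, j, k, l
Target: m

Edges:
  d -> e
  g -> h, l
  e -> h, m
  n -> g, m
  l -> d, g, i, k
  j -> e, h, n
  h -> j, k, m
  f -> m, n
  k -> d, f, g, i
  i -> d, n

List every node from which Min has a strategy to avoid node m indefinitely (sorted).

A0 = {m}
A1: add {e, n} — e (Max) has e→m; n (Max) has n→m.
A2: add {d, f, i} — d (Max) has d→e; f (Min): all of {m, n} already in; i (Max) has i→n.
A3 = A2; e.g. g (Max) has no edge into A2. Fixed point.
Max's attractor = {d, e, f, i, m, n}; Min avoids the target exactly from the complement.

g, h, j, k, l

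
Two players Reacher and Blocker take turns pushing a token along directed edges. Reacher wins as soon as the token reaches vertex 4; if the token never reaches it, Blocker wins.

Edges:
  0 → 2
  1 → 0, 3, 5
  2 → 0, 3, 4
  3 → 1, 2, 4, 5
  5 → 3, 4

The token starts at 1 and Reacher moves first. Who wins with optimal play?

Track states (vertex, player-to-move).
A0 = {(4,Reacher), (4,Blocker)}
A1: add {(2,Reacher), (3,Reacher), (5,Reacher)}.
A2: add {(0,Blocker), (5,Blocker)}.
A3: add {(1,Reacher)}.
(1,Reacher) ∈ A3 ⇒ Reacher forces the target.

Reacher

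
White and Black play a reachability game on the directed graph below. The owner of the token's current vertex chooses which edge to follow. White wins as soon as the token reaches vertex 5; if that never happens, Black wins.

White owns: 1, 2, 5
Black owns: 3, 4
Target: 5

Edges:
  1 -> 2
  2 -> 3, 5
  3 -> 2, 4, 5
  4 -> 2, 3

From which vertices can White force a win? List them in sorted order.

A0 = {5}
A1: add {2} — 2 (White) has 2→5.
A2: add {1} — 1 (White) has 1→2.
A3 = A2; e.g. 3 (Black) can still go to 4. Fixed point.
White's winning region = {1, 2, 5}.

1, 2, 5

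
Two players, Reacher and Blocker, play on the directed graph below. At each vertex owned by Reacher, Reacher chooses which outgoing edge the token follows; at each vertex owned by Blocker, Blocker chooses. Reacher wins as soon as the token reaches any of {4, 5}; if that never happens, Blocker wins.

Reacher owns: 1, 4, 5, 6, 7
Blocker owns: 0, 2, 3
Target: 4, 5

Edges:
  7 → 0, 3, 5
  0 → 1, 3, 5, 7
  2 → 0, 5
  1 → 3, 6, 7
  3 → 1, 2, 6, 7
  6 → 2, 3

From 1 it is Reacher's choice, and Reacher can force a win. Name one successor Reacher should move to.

A0 = {4, 5}
A1: add {7} — 7 (Reacher) has 7→5.
A2: add {1} — 1 (Reacher) has 1→7.
A3 = A2; e.g. 0 (Blocker) can still go to 3. Fixed point.
From 1, successor 7 is in the attractor (rank 1); the other successors 3, 6 are not.

7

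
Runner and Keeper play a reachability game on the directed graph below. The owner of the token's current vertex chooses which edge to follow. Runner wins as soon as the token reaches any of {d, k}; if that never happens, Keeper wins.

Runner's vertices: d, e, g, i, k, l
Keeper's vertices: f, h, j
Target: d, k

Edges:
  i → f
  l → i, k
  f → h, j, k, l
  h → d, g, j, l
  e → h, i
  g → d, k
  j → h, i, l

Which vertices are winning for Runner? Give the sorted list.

A0 = {d, k}
A1: add {g, l} — g (Runner) has g→d; l (Runner) has l→k.
A2 = A1; e.g. e (Runner) has no edge into A1. Fixed point.
Runner's winning region = {d, g, k, l}.

d, g, k, l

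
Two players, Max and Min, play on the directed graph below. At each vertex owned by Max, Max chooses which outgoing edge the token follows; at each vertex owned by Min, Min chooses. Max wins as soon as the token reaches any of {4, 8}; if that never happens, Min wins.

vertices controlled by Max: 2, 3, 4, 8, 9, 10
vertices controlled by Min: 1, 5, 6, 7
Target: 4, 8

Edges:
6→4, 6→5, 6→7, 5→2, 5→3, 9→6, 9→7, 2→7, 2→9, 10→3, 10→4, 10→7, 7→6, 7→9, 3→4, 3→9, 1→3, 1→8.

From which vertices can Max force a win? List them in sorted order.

1, 3, 4, 8, 10

A0 = {4, 8}
A1: add {3, 10} — 3 (Max) has 3→4; 10 (Max) has 10→4.
A2: add {1} — 1 (Min): all of {3, 8} already in.
A3 = A2; e.g. 2 (Max) has no edge into A2. Fixed point.
Max's winning region = {1, 3, 4, 8, 10}.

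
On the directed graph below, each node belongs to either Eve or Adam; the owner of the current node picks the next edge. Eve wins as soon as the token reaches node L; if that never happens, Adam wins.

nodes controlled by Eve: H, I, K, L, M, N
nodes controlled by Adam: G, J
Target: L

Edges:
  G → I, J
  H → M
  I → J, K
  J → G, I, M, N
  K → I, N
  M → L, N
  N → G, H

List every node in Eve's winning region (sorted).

A0 = {L}
A1: add {M} — M (Eve) has M→L.
A2: add {H} — H (Eve) has H→M.
A3: add {N} — N (Eve) has N→H.
A4: add {K} — K (Eve) has K→N.
A5: add {I} — I (Eve) has I→K.
A6 = A5; e.g. G (Adam) can still go to J. Fixed point.
Eve's winning region = {H, I, K, L, M, N}.

H, I, K, L, M, N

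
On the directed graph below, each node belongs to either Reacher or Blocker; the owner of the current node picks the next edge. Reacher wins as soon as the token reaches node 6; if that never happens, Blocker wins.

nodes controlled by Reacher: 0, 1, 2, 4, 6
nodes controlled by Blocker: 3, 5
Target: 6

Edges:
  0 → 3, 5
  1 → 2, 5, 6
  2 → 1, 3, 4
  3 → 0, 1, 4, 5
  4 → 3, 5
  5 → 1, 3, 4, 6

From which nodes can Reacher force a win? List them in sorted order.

A0 = {6}
A1: add {1} — 1 (Reacher) has 1→6.
A2: add {2} — 2 (Reacher) has 2→1.
A3 = A2; e.g. 0 (Reacher) has no edge into A2. Fixed point.
Reacher's winning region = {1, 2, 6}.

1, 2, 6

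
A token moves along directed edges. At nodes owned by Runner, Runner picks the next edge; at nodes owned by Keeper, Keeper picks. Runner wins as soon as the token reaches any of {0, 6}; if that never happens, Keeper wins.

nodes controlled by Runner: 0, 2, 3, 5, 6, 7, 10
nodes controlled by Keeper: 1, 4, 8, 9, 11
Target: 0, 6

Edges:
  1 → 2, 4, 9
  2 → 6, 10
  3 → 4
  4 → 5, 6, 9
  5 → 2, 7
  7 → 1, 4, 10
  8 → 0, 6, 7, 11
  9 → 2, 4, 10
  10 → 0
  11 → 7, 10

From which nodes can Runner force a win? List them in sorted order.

0, 2, 5, 6, 7, 8, 10, 11

A0 = {0, 6}
A1: add {2, 10} — 2 (Runner) has 2→6; 10 (Runner) has 10→0.
A2: add {5, 7} — 5 (Runner) has 5→2; 7 (Runner) has 7→10.
A3: add {11} — 11 (Keeper): all of {7, 10} already in.
A4: add {8} — 8 (Keeper): all of {0, 6, 7, 11} already in.
A5 = A4; e.g. 1 (Keeper) can still go to 4. Fixed point.
Runner's winning region = {0, 2, 5, 6, 7, 8, 10, 11}.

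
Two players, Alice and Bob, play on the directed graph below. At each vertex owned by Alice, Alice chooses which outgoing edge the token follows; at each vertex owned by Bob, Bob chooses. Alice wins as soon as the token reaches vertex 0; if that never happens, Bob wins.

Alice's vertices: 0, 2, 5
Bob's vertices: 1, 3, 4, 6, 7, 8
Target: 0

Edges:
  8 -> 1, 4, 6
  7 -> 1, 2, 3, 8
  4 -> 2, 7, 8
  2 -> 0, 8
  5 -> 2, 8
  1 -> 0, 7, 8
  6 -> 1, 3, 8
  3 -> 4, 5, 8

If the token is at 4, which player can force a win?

Bob

A0 = {0}
A1: add {2} — 2 (Alice) has 2→0.
A2: add {5} — 5 (Alice) has 5→2.
A3 = A2; e.g. 1 (Bob) can still go to 7. Fixed point.
4 never enters the attractor, so Bob can avoid the target forever.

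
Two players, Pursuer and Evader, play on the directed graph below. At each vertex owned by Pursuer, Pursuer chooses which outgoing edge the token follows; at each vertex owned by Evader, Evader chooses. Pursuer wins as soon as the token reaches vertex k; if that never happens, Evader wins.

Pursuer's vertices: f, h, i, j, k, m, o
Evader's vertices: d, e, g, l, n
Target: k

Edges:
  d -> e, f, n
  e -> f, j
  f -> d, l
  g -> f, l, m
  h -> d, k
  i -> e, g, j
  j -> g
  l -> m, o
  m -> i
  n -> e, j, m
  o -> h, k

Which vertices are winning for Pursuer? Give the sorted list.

A0 = {k}
A1: add {h, o} — h (Pursuer) has h→k; o (Pursuer) has o→k.
A2 = A1; e.g. d (Evader) can still go to e. Fixed point.
Pursuer's winning region = {h, k, o}.

h, k, o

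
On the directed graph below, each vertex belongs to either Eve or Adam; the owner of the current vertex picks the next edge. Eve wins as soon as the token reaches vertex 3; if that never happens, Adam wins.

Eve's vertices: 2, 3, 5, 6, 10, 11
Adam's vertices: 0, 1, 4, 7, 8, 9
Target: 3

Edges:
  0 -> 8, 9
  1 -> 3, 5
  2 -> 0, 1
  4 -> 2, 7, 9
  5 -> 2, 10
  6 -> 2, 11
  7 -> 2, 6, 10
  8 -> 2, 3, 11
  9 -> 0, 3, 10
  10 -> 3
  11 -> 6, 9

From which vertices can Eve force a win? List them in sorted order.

A0 = {3}
A1: add {10} — 10 (Eve) has 10→3.
A2: add {5} — 5 (Eve) has 5→10.
A3: add {1} — 1 (Adam): all of {3, 5} already in.
A4: add {2} — 2 (Eve) has 2→1.
A5: add {6} — 6 (Eve) has 6→2.
A6: add {7, 11} — 7 (Adam): all of {2, 6, 10} already in; 11 (Eve) has 11→6.
A7: add {8} — 8 (Adam): all of {2, 3, 11} already in.
A8 = A7; e.g. 0 (Adam) can still go to 9. Fixed point.
Eve's winning region = {1, 2, 3, 5, 6, 7, 8, 10, 11}.

1, 2, 3, 5, 6, 7, 8, 10, 11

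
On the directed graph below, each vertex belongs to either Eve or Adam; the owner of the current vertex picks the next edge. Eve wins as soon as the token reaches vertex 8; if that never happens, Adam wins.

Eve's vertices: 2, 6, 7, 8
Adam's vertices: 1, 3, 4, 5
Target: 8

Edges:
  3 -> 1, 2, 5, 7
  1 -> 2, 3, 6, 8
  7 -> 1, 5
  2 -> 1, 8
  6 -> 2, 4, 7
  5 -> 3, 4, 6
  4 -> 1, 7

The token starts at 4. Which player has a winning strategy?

Adam

A0 = {8}
A1: add {2} — 2 (Eve) has 2→8.
A2: add {6} — 6 (Eve) has 6→2.
A3 = A2; e.g. 1 (Adam) can still go to 3. Fixed point.
4 never enters the attractor, so Adam can avoid the target forever.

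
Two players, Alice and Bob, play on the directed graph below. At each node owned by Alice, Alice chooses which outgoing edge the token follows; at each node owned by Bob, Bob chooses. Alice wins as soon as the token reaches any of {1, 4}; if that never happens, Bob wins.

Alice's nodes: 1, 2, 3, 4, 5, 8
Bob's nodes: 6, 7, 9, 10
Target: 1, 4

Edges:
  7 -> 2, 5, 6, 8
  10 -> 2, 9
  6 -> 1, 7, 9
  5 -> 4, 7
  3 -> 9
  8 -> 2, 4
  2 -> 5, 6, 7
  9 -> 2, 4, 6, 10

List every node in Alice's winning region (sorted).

1, 2, 4, 5, 8

A0 = {1, 4}
A1: add {5, 8} — 5 (Alice) has 5→4; 8 (Alice) has 8→4.
A2: add {2} — 2 (Alice) has 2→5.
A3 = A2; e.g. 3 (Alice) has no edge into A2. Fixed point.
Alice's winning region = {1, 2, 4, 5, 8}.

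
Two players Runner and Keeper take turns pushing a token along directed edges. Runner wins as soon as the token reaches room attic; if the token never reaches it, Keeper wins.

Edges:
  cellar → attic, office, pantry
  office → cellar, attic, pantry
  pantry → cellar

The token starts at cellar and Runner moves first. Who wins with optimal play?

Runner

Track states (vertex, player-to-move).
A0 = {(attic,Runner), (attic,Keeper)}
A1: add {(cellar,Runner), (office,Runner)}.
(cellar,Runner) ∈ A1 ⇒ Runner forces the target.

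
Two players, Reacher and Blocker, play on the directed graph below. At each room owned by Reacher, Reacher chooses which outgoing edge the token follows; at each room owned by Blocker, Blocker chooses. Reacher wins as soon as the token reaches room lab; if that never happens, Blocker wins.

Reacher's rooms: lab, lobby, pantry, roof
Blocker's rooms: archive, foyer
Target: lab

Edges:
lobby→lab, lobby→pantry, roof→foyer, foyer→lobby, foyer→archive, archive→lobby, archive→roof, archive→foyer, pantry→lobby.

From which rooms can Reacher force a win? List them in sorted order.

lab, lobby, pantry

A0 = {lab}
A1: add {lobby} — lobby (Reacher) has lobby→lab.
A2: add {pantry} — pantry (Reacher) has pantry→lobby.
A3 = A2; e.g. roof (Reacher) has no edge into A2. Fixed point.
Reacher's winning region = {lab, lobby, pantry}.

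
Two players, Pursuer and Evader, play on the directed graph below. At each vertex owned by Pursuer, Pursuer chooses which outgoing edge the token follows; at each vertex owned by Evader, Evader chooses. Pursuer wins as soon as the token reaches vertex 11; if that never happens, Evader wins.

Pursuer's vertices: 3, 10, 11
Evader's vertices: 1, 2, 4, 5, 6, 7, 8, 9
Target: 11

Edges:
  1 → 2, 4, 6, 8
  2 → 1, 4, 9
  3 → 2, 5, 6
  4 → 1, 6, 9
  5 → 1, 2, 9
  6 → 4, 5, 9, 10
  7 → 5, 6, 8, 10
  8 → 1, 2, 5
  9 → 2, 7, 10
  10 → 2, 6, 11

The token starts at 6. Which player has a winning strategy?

Evader

A0 = {11}
A1: add {10} — 10 (Pursuer) has 10→11.
A2 = A1; e.g. 1 (Evader) can still go to 2. Fixed point.
6 never enters the attractor, so Evader can avoid the target forever.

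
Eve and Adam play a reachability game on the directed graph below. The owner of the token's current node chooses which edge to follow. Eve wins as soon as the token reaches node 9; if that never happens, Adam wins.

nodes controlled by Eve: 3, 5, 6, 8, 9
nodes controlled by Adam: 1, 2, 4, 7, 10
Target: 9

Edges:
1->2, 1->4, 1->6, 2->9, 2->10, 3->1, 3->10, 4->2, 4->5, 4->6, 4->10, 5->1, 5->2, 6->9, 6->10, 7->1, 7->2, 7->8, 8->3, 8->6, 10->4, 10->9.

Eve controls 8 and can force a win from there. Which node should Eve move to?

6

A0 = {9}
A1: add {6} — 6 (Eve) has 6→9.
A2: add {8} — 8 (Eve) has 8→6.
A3 = A2; e.g. 1 (Adam) can still go to 2. Fixed point.
From 8, successor 6 is in the attractor (rank 1); the other successor 3 is not.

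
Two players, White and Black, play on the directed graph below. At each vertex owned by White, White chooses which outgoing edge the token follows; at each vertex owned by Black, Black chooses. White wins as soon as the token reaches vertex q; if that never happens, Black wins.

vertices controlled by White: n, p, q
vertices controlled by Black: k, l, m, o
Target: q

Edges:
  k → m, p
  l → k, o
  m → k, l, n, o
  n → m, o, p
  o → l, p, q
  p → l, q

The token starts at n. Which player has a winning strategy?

White

A0 = {q}
A1: add {p} — p (White) has p→q.
A2: add {n} — n (White) has n→p.
A3 = A2; e.g. k (Black) can still go to m. Fixed point.
n ∈ A2, so White can force the target.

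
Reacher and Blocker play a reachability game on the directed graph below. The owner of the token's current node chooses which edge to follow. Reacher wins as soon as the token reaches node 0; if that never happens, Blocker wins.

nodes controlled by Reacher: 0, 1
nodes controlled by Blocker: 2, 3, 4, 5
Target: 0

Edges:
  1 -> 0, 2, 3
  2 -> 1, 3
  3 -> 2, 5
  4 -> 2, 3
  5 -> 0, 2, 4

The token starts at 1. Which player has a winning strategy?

Reacher

A0 = {0}
A1: add {1} — 1 (Reacher) has 1→0.
A2 = A1; e.g. 2 (Blocker) can still go to 3. Fixed point.
1 ∈ A1, so Reacher can force the target.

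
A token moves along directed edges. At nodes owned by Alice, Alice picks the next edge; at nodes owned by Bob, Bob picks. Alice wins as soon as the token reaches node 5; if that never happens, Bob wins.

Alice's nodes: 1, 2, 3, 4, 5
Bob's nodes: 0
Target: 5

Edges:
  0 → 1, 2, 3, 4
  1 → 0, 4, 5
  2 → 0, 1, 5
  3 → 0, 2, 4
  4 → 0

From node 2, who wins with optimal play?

A0 = {5}
A1: add {1, 2} — 1 (Alice) has 1→5; 2 (Alice) has 2→5.
2 ∈ A1, so Alice can force the target.

Alice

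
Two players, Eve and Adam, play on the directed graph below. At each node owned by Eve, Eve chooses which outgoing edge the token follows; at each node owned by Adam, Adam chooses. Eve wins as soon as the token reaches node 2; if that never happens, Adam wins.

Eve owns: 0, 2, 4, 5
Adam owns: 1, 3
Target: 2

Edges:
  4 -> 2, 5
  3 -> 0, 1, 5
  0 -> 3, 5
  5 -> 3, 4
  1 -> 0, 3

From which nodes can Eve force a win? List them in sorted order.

0, 2, 4, 5

A0 = {2}
A1: add {4} — 4 (Eve) has 4→2.
A2: add {5} — 5 (Eve) has 5→4.
A3: add {0} — 0 (Eve) has 0→5.
A4 = A3; e.g. 1 (Adam) can still go to 3. Fixed point.
Eve's winning region = {0, 2, 4, 5}.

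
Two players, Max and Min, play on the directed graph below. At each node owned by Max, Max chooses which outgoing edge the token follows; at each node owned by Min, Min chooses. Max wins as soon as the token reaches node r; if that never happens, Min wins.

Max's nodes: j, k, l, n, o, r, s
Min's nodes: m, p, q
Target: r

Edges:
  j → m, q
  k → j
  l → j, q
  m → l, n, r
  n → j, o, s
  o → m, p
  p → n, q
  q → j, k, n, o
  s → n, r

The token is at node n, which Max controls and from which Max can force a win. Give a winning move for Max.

s

A0 = {r}
A1: add {s} — s (Max) has s→r.
A2: add {n} — n (Max) has n→s.
A3 = A2; e.g. j (Max) has no edge into A2. Fixed point.
From n, successor s is in the attractor (rank 1); the other successors j, o are not.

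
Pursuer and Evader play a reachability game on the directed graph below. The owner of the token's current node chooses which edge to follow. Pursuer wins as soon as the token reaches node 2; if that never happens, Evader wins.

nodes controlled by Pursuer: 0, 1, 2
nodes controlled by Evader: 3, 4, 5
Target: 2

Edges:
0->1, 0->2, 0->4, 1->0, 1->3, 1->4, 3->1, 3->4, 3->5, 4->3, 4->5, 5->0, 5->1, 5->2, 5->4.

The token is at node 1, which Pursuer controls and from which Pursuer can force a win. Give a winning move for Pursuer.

A0 = {2}
A1: add {0} — 0 (Pursuer) has 0→2.
A2: add {1} — 1 (Pursuer) has 1→0.
A3 = A2; e.g. 3 (Evader) can still go to 4. Fixed point.
From 1, successor 0 is in the attractor (rank 1); the other successors 3, 4 are not.

0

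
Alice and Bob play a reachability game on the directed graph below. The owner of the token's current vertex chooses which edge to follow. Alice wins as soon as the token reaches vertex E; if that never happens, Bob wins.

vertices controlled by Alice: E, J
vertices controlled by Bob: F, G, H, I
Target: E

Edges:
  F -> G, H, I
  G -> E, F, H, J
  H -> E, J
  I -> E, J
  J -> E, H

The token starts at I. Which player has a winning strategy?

A0 = {E}
A1: add {J} — J (Alice) has J→E.
A2: add {H, I} — H (Bob): all of {E, J} already in; I (Bob): all of {E, J} already in.
A3 = A2; e.g. F (Bob) can still go to G. Fixed point.
I ∈ A2, so Alice can force the target.

Alice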